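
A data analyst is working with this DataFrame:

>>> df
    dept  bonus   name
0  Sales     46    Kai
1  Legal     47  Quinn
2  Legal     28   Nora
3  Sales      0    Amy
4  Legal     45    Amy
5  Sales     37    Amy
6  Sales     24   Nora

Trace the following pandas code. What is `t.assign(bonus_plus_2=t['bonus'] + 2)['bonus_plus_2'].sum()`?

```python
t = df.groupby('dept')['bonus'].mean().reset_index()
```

group by dept, mean of bonus:
dept
Legal    40.00
Sales    26.75
Name: bonus, dtype: float64
reset_index():
    dept  bonus
0  Legal  40.00
1  Sales  26.75
add column bonus_plus_2 = t['bonus'] + 2:
    dept  bonus  bonus_plus_2
0  Legal  40.00         42.00
1  Sales  26.75         28.75

70.75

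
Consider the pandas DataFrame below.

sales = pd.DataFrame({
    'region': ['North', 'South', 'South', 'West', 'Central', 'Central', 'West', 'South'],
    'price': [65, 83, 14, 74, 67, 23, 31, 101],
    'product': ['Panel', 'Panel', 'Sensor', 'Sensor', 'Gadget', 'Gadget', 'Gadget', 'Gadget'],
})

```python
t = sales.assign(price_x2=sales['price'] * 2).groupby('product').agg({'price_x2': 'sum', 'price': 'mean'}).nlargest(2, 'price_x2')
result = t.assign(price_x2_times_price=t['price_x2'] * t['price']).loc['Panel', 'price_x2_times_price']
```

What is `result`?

add column price_x2 = sales['price'] * 2:
    region  price product  price_x2
0    North     65   Panel       130
1    South     83   Panel       166
2    South     14  Sensor        28
3     West     74  Sensor       148
4  Central     67  Gadget       134
5  Central     23  Gadget        46
6     West     31  Gadget        62
7    South    101  Gadget       202
group by product: sum(price_x2), mean(price):
         price_x2  price
product                 
Gadget        444   55.5
Panel         296   74.0
Sensor        176   44.0
take 2 rows with largest price_x2:
         price_x2  price
product                 
Gadget        444   55.5
Panel         296   74.0
add column price_x2_times_price = t['price_x2'] * t['price']:
         price_x2  price  price_x2_times_price
product                                       
Gadget        444   55.5               24642.0
Panel         296   74.0               21904.0
value at row 'Panel', column 'price_x2_times_price' → 21904.0

21904.0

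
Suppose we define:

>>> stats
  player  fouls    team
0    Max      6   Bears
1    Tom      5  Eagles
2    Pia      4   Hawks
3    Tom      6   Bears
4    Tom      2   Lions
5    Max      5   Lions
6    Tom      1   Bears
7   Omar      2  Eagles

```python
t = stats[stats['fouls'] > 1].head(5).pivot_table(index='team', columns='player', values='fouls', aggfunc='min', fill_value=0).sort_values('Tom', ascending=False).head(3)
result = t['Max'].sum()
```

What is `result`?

6

filter rows where fouls > 1:
  player  fouls    team
0    Max      6   Bears
1    Tom      5  Eagles
2    Pia      4   Hawks
3    Tom      6   Bears
4    Tom      2   Lions
5    Max      5   Lions
7   Omar      2  Eagles
take first 5 rows:
  player  fouls    team
0    Max      6   Bears
1    Tom      5  Eagles
2    Pia      4   Hawks
3    Tom      6   Bears
4    Tom      2   Lions
pivot: rows=team, cols=player, min(fouls):
player  Max  Pia  Tom
team                 
Bears     6    0    6
Eagles    0    0    5
Hawks     0    4    0
Lions     0    0    2
sort by Tom descending:
player  Max  Pia  Tom
team                 
Bears     6    0    6
Eagles    0    0    5
Lions     0    0    2
Hawks     0    4    0
take first 3 rows:
player  Max  Pia  Tom
team                 
Bears     6    0    6
Eagles    0    0    5
Lions     0    0    2
Taking the sum of column 'Max' gives 6.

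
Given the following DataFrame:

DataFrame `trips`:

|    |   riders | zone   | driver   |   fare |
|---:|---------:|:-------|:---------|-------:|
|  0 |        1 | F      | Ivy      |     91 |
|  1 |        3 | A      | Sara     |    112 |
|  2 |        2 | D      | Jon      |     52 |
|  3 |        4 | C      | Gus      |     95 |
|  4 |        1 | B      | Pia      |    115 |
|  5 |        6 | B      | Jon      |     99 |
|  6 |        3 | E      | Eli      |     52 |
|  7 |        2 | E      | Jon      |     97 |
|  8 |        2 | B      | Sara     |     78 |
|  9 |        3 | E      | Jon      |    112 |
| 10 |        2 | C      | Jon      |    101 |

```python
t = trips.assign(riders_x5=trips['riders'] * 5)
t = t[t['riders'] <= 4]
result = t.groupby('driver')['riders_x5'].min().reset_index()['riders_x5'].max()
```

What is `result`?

add column riders_x5 = trips['riders'] * 5:
    riders zone driver  fare  riders_x5
0        1    F    Ivy    91          5
1        3    A   Sara   112         15
2        2    D    Jon    52         10
3        4    C    Gus    95         20
4        1    B    Pia   115          5
5        6    B    Jon    99         30
6        3    E    Eli    52         15
7        2    E    Jon    97         10
8        2    B   Sara    78         10
9        3    E    Jon   112         15
10       2    C    Jon   101         10
filter rows where riders <= 4:
    riders zone driver  fare  riders_x5
0        1    F    Ivy    91          5
1        3    A   Sara   112         15
2        2    D    Jon    52         10
3        4    C    Gus    95         20
4        1    B    Pia   115          5
6        3    E    Eli    52         15
7        2    E    Jon    97         10
8        2    B   Sara    78         10
9        3    E    Jon   112         15
10       2    C    Jon   101         10
group by driver, min of riders_x5:
driver
Eli     15
Gus     20
Ivy      5
Jon     10
Pia      5
Sara    10
Name: riders_x5, dtype: int64
reset_index():
  driver  riders_x5
0    Eli         15
1    Gus         20
2    Ivy          5
3    Jon         10
4    Pia          5
5   Sara         10

20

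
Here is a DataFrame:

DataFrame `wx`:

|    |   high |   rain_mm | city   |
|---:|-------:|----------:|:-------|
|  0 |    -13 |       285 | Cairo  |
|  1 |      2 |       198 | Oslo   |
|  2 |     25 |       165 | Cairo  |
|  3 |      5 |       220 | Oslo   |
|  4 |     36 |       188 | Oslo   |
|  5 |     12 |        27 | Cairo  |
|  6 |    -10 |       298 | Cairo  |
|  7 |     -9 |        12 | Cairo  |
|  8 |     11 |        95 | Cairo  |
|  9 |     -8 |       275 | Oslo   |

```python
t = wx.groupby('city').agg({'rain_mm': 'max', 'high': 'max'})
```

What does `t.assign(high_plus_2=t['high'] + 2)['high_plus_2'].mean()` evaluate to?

group by city: max(rain_mm), max(high):
       rain_mm  high
city                
Cairo      298    25
Oslo       275    36
add column high_plus_2 = t['high'] + 2:
       rain_mm  high  high_plus_2
city                             
Cairo      298    25           27
Oslo       275    36           38
The mean of column 'high_plus_2' is 32.5.

32.5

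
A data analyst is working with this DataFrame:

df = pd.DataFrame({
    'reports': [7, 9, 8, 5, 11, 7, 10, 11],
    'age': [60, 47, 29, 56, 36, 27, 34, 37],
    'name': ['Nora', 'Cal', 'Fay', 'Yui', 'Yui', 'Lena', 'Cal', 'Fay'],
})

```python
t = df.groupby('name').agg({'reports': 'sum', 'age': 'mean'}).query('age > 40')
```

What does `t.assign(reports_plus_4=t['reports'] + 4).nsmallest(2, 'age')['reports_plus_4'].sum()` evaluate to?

group by name: sum(reports), mean(age):
      reports   age
name               
Cal        19  40.5
Fay        19  33.0
Lena        7  27.0
Nora        7  60.0
Yui        16  46.0
filter rows where age > 40:
      reports   age
name               
Cal        19  40.5
Nora        7  60.0
Yui        16  46.0
add column reports_plus_4 = t['reports'] + 4:
      reports   age  reports_plus_4
name                               
Cal        19  40.5              23
Nora        7  60.0              11
Yui        16  46.0              20
take 2 rows with smallest age:
      reports   age  reports_plus_4
name                               
Cal        19  40.5              23
Yui        16  46.0              20
Hence 43.

43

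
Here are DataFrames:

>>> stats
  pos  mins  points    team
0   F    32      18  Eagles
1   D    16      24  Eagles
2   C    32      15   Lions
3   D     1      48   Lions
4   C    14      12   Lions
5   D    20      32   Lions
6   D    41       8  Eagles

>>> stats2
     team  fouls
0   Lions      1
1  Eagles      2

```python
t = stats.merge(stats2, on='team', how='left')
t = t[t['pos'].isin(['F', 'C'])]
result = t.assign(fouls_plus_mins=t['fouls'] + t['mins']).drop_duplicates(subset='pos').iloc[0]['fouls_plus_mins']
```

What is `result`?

merge on 'team' (how='left') → 7 rows:
  pos  mins  points    team  fouls
0   F    32      18  Eagles      2
1   D    16      24  Eagles      2
2   C    32      15   Lions      1
3   D     1      48   Lions      1
4   C    14      12   Lions      1
5   D    20      32   Lions      1
6   D    41       8  Eagles      2
filter rows where pos in ['F', 'C']:
  pos  mins  points    team  fouls
0   F    32      18  Eagles      2
2   C    32      15   Lions      1
4   C    14      12   Lions      1
add column fouls_plus_mins = t['fouls'] + t['mins']:
  pos  mins  points    team  fouls  fouls_plus_mins
0   F    32      18  Eagles      2               34
2   C    32      15   Lions      1               33
4   C    14      12   Lions      1               15
drop duplicate pos (keep=first):
  pos  mins  points    team  fouls  fouls_plus_mins
0   F    32      18  Eagles      2               34
2   C    32      15   Lions      1               33
Hence 34.

34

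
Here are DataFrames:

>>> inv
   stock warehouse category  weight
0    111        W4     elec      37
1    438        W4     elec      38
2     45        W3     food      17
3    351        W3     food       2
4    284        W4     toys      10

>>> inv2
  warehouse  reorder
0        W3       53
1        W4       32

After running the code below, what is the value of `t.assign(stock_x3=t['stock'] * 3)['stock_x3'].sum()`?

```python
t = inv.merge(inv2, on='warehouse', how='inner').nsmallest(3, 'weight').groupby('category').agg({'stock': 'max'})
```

merge on 'warehouse' (how='inner') → 5 rows:
   stock warehouse category  weight  reorder
0    111        W4     elec      37       32
1    438        W4     elec      38       32
2     45        W3     food      17       53
3    351        W3     food       2       53
4    284        W4     toys      10       32
take 3 rows with smallest weight:
   stock warehouse category  weight  reorder
3    351        W3     food       2       53
4    284        W4     toys      10       32
2     45        W3     food      17       53
group by category, max of stock:
          stock
category       
food        351
toys        284
add column stock_x3 = t['stock'] * 3:
          stock  stock_x3
category                 
food        351      1053
toys        284       852

1905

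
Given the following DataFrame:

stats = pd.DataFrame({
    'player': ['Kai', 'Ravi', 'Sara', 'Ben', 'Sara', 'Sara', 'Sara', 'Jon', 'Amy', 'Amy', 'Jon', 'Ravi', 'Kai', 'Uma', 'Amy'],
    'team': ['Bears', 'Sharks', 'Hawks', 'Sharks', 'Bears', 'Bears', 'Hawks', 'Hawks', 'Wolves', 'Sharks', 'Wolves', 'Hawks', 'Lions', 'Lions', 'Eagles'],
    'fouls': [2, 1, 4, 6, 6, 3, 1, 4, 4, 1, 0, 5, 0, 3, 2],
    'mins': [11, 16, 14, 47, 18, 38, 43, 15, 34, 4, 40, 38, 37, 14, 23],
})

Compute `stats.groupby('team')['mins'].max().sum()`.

group by team, max of mins:
team
Bears     38
Eagles    23
Hawks     43
Lions     37
Sharks    47
Wolves    40
Name: mins, dtype: int64

228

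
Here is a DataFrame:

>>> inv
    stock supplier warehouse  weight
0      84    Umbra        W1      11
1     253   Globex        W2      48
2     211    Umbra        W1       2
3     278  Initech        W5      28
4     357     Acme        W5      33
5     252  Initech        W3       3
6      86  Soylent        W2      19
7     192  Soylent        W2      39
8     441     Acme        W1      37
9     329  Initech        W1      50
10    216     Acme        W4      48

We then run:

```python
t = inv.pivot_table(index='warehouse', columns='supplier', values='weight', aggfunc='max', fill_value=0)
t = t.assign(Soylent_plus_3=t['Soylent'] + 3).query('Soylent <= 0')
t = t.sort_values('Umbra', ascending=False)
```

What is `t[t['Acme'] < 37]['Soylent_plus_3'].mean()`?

3.0

pivot: rows=warehouse, cols=supplier, max(weight):
supplier   Acme  Globex  Initech  Soylent  Umbra
warehouse                                       
W1           37       0       50        0     11
W2            0      48        0       39      0
W3            0       0        3        0      0
W4           48       0        0        0      0
W5           33       0       28        0      0
add column Soylent_plus_3 = t['Soylent'] + 3:
supplier   Acme  Globex  Initech  Soylent  Umbra  Soylent_plus_3
warehouse                                                       
W1           37       0       50        0     11               3
W2            0      48        0       39      0              42
W3            0       0        3        0      0               3
W4           48       0        0        0      0               3
W5           33       0       28        0      0               3
filter rows where Soylent <= 0:
supplier   Acme  Globex  Initech  Soylent  Umbra  Soylent_plus_3
warehouse                                                       
W1           37       0       50        0     11               3
W3            0       0        3        0      0               3
W4           48       0        0        0      0               3
W5           33       0       28        0      0               3
sort by Umbra descending:
supplier   Acme  Globex  Initech  Soylent  Umbra  Soylent_plus_3
warehouse                                                       
W1           37       0       50        0     11               3
W3            0       0        3        0      0               3
W4           48       0        0        0      0               3
W5           33       0       28        0      0               3
filter rows where Acme < 37:
supplier   Acme  Globex  Initech  Soylent  Umbra  Soylent_plus_3
warehouse                                                       
W3            0       0        3        0      0               3
W5           33       0       28        0      0               3
Reading off the mean of column 'Soylent_plus_3', we get 3.0.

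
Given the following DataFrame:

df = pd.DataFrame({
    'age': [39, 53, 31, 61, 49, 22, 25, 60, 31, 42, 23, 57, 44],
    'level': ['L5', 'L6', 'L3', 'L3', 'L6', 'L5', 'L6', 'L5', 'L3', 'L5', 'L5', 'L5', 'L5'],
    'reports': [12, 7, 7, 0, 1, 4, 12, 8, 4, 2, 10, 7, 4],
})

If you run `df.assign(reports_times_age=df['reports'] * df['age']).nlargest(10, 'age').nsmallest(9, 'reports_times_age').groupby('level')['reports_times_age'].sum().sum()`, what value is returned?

1888

add column reports_times_age = df['reports'] * df['age']:
    age level  reports  reports_times_age
0    39    L5       12                468
1    53    L6        7                371
2    31    L3        7                217
3    61    L3        0                  0
4    49    L6        1                 49
5    22    L5        4                 88
6    25    L6       12                300
7    60    L5        8                480
8    31    L3        4                124
9    42    L5        2                 84
10   23    L5       10                230
11   57    L5        7                399
12   44    L5        4                176
take 10 rows with largest age:
    age level  reports  reports_times_age
3    61    L3        0                  0
7    60    L5        8                480
11   57    L5        7                399
1    53    L6        7                371
4    49    L6        1                 49
12   44    L5        4                176
9    42    L5        2                 84
0    39    L5       12                468
2    31    L3        7                217
8    31    L3        4                124
take 9 rows with smallest reports_times_age:
    age level  reports  reports_times_age
3    61    L3        0                  0
4    49    L6        1                 49
9    42    L5        2                 84
8    31    L3        4                124
12   44    L5        4                176
2    31    L3        7                217
1    53    L6        7                371
11   57    L5        7                399
0    39    L5       12                468
group by level, sum of reports_times_age:
level
L3     341
L5    1127
L6     420
Name: reports_times_age, dtype: int64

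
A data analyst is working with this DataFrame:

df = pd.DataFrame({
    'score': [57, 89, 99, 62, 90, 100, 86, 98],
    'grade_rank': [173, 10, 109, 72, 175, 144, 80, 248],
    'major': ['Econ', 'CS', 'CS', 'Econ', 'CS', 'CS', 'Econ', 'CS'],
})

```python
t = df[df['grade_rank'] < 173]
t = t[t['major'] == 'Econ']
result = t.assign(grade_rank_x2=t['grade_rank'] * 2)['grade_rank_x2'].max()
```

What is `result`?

filter rows where grade_rank < 173:
   score  grade_rank major
1     89          10    CS
2     99         109    CS
3     62          72  Econ
5    100         144    CS
6     86          80  Econ
filter rows where major == 'Econ':
   score  grade_rank major
3     62          72  Econ
6     86          80  Econ
add column grade_rank_x2 = t['grade_rank'] * 2:
   score  grade_rank major  grade_rank_x2
3     62          72  Econ            144
6     86          80  Econ            160

160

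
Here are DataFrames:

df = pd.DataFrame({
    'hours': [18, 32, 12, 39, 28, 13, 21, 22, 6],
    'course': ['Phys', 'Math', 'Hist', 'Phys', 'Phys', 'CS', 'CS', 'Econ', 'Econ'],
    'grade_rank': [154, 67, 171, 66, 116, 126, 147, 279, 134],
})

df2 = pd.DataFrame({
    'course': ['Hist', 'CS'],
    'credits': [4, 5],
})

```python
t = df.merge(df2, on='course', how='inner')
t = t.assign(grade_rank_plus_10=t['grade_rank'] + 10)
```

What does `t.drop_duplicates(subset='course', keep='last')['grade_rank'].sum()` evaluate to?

merge on 'course' (how='inner') → 3 rows:
   hours course  grade_rank  credits
0     12   Hist         171        4
1     13     CS         126        5
2     21     CS         147        5
add column grade_rank_plus_10 = t['grade_rank'] + 10:
   hours course  grade_rank  credits  grade_rank_plus_10
0     12   Hist         171        4                 181
1     13     CS         126        5                 136
2     21     CS         147        5                 157
drop duplicate course (keep=last):
   hours course  grade_rank  credits  grade_rank_plus_10
0     12   Hist         171        4                 181
2     21     CS         147        5                 157
So sum() = 318.

318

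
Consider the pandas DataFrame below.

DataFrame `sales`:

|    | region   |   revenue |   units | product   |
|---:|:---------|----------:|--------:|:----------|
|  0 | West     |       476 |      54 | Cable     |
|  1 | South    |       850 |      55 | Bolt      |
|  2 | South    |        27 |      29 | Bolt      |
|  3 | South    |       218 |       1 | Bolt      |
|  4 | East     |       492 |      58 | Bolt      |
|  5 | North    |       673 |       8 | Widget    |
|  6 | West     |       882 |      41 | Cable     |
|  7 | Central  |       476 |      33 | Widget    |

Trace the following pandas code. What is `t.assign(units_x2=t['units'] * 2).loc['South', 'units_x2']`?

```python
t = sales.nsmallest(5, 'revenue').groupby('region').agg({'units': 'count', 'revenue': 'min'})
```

take 5 rows with smallest revenue:
    region  revenue  units product
2    South       27     29    Bolt
3    South      218      1    Bolt
0     West      476     54   Cable
7  Central      476     33  Widget
4     East      492     58    Bolt
group by region: count(units), min(revenue):
         units  revenue
region                 
Central      1      476
East         1      492
South        2       27
West         1      476
add column units_x2 = t['units'] * 2:
         units  revenue  units_x2
region                           
Central      1      476         2
East         1      492         2
South        2       27         4
West         1      476         2

4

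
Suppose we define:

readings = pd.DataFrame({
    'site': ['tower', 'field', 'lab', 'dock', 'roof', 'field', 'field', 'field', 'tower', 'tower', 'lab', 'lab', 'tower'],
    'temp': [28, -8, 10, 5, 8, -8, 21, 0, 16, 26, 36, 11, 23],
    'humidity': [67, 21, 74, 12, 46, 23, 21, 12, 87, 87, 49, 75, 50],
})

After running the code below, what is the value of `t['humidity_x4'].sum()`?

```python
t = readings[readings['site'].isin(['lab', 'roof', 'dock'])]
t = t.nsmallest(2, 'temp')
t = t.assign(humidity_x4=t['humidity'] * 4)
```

filter rows where site in ['lab', 'roof', 'dock']:
    site  temp  humidity
2    lab    10        74
3   dock     5        12
4   roof     8        46
10   lab    36        49
11   lab    11        75
take 2 rows with smallest temp:
   site  temp  humidity
3  dock     5        12
4  roof     8        46
add column humidity_x4 = t['humidity'] * 4:
   site  temp  humidity  humidity_x4
3  dock     5        12           48
4  roof     8        46          184
Taking the sum of column 'humidity_x4' gives 232.

232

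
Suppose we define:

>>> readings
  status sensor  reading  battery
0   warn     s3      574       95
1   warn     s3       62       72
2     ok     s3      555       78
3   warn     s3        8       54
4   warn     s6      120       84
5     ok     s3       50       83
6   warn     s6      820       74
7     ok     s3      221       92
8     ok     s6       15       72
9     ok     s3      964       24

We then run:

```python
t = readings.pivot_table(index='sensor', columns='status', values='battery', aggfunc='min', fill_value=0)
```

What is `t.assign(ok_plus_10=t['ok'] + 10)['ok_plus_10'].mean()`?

pivot: rows=sensor, cols=status, min(battery):
status  ok  warn
sensor          
s3      24    54
s6      72    74
add column ok_plus_10 = t['ok'] + 10:
status  ok  warn  ok_plus_10
sensor                      
s3      24    54          34
s6      72    74          82
So mean() = 58.0.

58.0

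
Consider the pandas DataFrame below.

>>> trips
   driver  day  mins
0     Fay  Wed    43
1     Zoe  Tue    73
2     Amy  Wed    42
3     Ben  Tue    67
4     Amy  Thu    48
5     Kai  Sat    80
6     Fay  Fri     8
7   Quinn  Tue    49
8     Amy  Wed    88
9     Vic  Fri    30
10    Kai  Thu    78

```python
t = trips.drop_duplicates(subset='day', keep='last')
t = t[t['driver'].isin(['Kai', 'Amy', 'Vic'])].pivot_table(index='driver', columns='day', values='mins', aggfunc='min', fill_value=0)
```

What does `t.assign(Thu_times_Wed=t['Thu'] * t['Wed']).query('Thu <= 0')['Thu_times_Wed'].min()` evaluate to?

drop duplicate day (keep=last):
   driver  day  mins
5     Kai  Sat    80
7   Quinn  Tue    49
8     Amy  Wed    88
9     Vic  Fri    30
10    Kai  Thu    78
filter rows where driver in ['Kai', 'Amy', 'Vic']:
   driver  day  mins
5     Kai  Sat    80
8     Amy  Wed    88
9     Vic  Fri    30
10    Kai  Thu    78
pivot: rows=driver, cols=day, min(mins):
day     Fri  Sat  Thu  Wed
driver                    
Amy       0    0    0   88
Kai       0   80   78    0
Vic      30    0    0    0
add column Thu_times_Wed = t['Thu'] * t['Wed']:
day     Fri  Sat  Thu  Wed  Thu_times_Wed
driver                                   
Amy       0    0    0   88              0
Kai       0   80   78    0              0
Vic      30    0    0    0              0
filter rows where Thu <= 0:
day     Fri  Sat  Thu  Wed  Thu_times_Wed
driver                                   
Amy       0    0    0   88              0
Vic      30    0    0    0              0
Then the min of column 'Thu_times_Wed': 0

0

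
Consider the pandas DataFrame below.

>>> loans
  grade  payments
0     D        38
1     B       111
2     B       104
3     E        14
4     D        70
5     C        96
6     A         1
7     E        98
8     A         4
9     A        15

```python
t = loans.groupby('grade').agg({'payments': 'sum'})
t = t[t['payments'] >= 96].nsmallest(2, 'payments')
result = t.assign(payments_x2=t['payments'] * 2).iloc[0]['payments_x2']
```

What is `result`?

group by grade, sum of payments:
       payments
grade          
A            20
B           215
C            96
D           108
E           112
filter rows where payments >= 96:
       payments
grade          
B           215
C            96
D           108
E           112
take 2 rows with smallest payments:
       payments
grade          
C            96
D           108
add column payments_x2 = t['payments'] * 2:
       payments  payments_x2
grade                       
C            96          192
D           108          216

192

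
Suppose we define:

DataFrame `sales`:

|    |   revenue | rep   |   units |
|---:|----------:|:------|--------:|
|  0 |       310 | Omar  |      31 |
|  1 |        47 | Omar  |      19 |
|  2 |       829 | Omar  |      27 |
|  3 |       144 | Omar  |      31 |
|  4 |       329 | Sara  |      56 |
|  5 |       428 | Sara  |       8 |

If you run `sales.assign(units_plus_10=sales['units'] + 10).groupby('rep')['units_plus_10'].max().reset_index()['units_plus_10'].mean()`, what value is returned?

53.5

add column units_plus_10 = sales['units'] + 10:
   revenue   rep  units  units_plus_10
0      310  Omar     31             41
1       47  Omar     19             29
2      829  Omar     27             37
3      144  Omar     31             41
4      329  Sara     56             66
5      428  Sara      8             18
group by rep, max of units_plus_10:
rep
Omar    41
Sara    66
Name: units_plus_10, dtype: int64
reset_index():
    rep  units_plus_10
0  Omar             41
1  Sara             66
Hence 53.5.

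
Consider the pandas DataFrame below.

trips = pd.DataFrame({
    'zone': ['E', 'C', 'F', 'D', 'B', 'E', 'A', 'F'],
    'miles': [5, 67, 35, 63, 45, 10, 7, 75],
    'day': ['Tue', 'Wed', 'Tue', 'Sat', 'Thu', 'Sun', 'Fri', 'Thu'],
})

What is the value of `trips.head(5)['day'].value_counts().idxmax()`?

take first 5 rows:
  zone  miles  day
0    E      5  Tue
1    C     67  Wed
2    F     35  Tue
3    D     63  Sat
4    B     45  Thu
value_counts of day:
day
Tue    2
Wed    1
Sat    1
Thu    1
Name: count, dtype: int64
Then the label with the largest value: Tue

Tue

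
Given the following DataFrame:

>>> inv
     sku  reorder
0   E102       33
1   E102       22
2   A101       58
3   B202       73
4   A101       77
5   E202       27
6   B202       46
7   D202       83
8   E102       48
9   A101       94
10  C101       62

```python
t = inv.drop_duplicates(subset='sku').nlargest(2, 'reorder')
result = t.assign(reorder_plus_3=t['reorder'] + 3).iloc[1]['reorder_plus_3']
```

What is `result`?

drop duplicate sku (keep=first):
     sku  reorder
0   E102       33
2   A101       58
3   B202       73
5   E202       27
7   D202       83
10  C101       62
take 2 rows with largest reorder:
    sku  reorder
7  D202       83
3  B202       73
add column reorder_plus_3 = t['reorder'] + 3:
    sku  reorder  reorder_plus_3
7  D202       83              86
3  B202       73              76
Finally, value at position 1, column 'reorder_plus_3' = 76.

76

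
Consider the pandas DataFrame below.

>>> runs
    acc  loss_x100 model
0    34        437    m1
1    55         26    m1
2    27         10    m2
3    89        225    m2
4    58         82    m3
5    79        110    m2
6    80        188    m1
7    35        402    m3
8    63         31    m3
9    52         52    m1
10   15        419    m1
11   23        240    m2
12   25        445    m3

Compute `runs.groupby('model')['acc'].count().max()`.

5

group by model, count of acc:
model
m1    5
m2    4
m3    4
Name: acc, dtype: int64
Reading off the max of the resulting series, we get 5.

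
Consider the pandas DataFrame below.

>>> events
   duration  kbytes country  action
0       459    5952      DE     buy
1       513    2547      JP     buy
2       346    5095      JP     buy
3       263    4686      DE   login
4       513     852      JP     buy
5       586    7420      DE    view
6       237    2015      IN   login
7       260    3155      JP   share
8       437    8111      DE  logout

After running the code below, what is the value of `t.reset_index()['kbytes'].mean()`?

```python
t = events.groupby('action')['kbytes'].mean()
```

group by action, mean of kbytes:
action
buy       3611.5
login     3350.5
logout    8111.0
share     3155.0
view      7420.0
Name: kbytes, dtype: float64
reset_index():
   action  kbytes
0     buy  3611.5
1   login  3350.5
2  logout  8111.0
3   share  3155.0
4    view  7420.0
Finally, mean of column 'kbytes' = 5129.6.

5129.6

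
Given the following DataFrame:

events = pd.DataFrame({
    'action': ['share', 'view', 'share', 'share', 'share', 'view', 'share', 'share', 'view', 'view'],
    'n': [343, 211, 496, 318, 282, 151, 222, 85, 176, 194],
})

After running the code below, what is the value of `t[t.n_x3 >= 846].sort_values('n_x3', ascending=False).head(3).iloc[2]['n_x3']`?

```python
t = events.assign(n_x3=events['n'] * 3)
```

add column n_x3 = events['n'] * 3:
  action    n  n_x3
0  share  343  1029
1   view  211   633
2  share  496  1488
3  share  318   954
4  share  282   846
5   view  151   453
6  share  222   666
7  share   85   255
8   view  176   528
9   view  194   582
filter rows where n_x3 >= 846:
  action    n  n_x3
0  share  343  1029
2  share  496  1488
3  share  318   954
4  share  282   846
sort by n_x3 descending:
  action    n  n_x3
2  share  496  1488
0  share  343  1029
3  share  318   954
4  share  282   846
take first 3 rows:
  action    n  n_x3
2  share  496  1488
0  share  343  1029
3  share  318   954
Reading off the value at position 2, column 'n_x3', we get 954.

954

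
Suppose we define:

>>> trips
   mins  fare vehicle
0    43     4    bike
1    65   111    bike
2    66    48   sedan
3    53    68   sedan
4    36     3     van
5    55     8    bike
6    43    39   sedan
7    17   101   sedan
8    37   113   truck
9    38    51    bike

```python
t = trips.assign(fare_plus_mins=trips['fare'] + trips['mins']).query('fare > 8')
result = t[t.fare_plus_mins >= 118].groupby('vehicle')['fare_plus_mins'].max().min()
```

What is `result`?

add column fare_plus_mins = trips['fare'] + trips['mins']:
   mins  fare vehicle  fare_plus_mins
0    43     4    bike              47
1    65   111    bike             176
2    66    48   sedan             114
3    53    68   sedan             121
4    36     3     van              39
5    55     8    bike              63
6    43    39   sedan              82
7    17   101   sedan             118
8    37   113   truck             150
9    38    51    bike              89
filter rows where fare > 8:
   mins  fare vehicle  fare_plus_mins
1    65   111    bike             176
2    66    48   sedan             114
3    53    68   sedan             121
6    43    39   sedan              82
7    17   101   sedan             118
8    37   113   truck             150
9    38    51    bike              89
filter rows where fare_plus_mins >= 118:
   mins  fare vehicle  fare_plus_mins
1    65   111    bike             176
3    53    68   sedan             121
7    17   101   sedan             118
8    37   113   truck             150
group by vehicle, max of fare_plus_mins:
vehicle
bike     176
sedan    121
truck    150
Name: fare_plus_mins, dtype: int64

121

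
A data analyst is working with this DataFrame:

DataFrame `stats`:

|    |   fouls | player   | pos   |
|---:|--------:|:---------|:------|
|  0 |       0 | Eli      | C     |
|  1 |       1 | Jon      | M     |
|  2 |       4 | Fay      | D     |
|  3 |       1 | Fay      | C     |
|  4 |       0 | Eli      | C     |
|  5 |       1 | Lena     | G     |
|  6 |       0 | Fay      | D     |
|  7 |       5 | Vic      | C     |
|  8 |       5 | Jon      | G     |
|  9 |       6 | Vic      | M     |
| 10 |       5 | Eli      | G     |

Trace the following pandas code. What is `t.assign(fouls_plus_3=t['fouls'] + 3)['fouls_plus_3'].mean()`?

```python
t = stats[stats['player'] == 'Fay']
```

4.66666666667

filter rows where player == 'Fay':
   fouls player pos
2      4    Fay   D
3      1    Fay   C
6      0    Fay   D
add column fouls_plus_3 = t['fouls'] + 3:
   fouls player pos  fouls_plus_3
2      4    Fay   D             7
3      1    Fay   C             4
6      0    Fay   D             3
So mean() = 4.66666666667.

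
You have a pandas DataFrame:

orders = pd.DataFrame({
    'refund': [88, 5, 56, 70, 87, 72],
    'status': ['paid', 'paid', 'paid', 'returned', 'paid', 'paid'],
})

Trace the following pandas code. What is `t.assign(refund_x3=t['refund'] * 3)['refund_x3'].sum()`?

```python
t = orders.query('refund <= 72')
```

filter rows where refund <= 72:
   refund    status
1       5      paid
2      56      paid
3      70  returned
5      72      paid
add column refund_x3 = t['refund'] * 3:
   refund    status  refund_x3
1       5      paid         15
2      56      paid        168
3      70  returned        210
5      72      paid        216
sum of column 'refund_x3' → 609

609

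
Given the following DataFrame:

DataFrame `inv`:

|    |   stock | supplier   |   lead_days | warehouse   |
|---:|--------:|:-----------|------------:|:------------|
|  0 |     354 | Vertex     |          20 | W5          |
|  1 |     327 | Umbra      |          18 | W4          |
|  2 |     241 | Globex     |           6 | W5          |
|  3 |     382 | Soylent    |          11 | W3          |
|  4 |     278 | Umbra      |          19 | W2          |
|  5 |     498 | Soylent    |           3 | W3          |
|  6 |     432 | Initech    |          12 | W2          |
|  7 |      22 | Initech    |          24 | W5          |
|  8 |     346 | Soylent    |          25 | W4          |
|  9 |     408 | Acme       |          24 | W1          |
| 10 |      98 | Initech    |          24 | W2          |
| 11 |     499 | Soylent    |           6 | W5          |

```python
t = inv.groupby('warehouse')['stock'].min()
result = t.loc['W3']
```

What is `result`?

group by warehouse, min of stock:
warehouse
W1    408
W2     98
W3    382
W4    327
W5     22
Name: stock, dtype: int64

382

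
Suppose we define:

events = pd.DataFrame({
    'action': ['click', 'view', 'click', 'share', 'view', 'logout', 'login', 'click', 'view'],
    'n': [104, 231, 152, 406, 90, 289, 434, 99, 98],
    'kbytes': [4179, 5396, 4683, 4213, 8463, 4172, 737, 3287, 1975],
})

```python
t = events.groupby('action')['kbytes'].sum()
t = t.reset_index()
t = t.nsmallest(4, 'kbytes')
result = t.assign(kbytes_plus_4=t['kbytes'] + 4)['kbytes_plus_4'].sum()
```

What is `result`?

group by action, sum of kbytes:
action
click     12149
login       737
logout     4172
share      4213
view      15834
Name: kbytes, dtype: int64
reset_index():
   action  kbytes
0   click   12149
1   login     737
2  logout    4172
3   share    4213
4    view   15834
take 4 rows with smallest kbytes:
   action  kbytes
1   login     737
2  logout    4172
3   share    4213
0   click   12149
add column kbytes_plus_4 = t['kbytes'] + 4:
   action  kbytes  kbytes_plus_4
1   login     737            741
2  logout    4172           4176
3   share    4213           4217
0   click   12149          12153
The sum of column 'kbytes_plus_4' is 21287.

21287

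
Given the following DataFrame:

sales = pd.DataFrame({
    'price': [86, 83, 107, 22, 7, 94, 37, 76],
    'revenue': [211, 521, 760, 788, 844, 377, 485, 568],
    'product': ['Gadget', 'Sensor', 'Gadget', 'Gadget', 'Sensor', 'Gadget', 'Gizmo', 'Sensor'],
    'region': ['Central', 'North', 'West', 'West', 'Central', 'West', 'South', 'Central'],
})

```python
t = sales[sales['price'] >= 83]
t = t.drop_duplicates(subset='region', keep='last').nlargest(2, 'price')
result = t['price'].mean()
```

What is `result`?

filter rows where price >= 83:
   price  revenue product   region
0     86      211  Gadget  Central
1     83      521  Sensor    North
2    107      760  Gadget     West
5     94      377  Gadget     West
drop duplicate region (keep=last):
   price  revenue product   region
0     86      211  Gadget  Central
1     83      521  Sensor    North
5     94      377  Gadget     West
take 2 rows with largest price:
   price  revenue product   region
5     94      377  Gadget     West
0     86      211  Gadget  Central
The mean of column 'price' is 90.0.

90.0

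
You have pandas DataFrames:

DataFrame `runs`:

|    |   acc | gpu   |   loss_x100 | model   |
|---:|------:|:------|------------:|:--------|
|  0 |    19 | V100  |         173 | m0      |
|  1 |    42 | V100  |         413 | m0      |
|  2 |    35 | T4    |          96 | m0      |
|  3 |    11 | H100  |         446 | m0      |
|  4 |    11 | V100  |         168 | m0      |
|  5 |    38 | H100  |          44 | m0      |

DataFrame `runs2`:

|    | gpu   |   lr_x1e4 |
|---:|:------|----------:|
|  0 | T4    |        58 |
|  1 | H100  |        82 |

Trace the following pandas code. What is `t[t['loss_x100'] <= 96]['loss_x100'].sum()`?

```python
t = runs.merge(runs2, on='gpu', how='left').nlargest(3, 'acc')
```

140

merge on 'gpu' (how='left') → 6 rows:
   acc   gpu  loss_x100 model  lr_x1e4
0   19  V100        173    m0      NaN
1   42  V100        413    m0      NaN
2   35    T4         96    m0     58.0
3   11  H100        446    m0     82.0
4   11  V100        168    m0      NaN
5   38  H100         44    m0     82.0
take 3 rows with largest acc:
   acc   gpu  loss_x100 model  lr_x1e4
1   42  V100        413    m0      NaN
5   38  H100         44    m0     82.0
2   35    T4         96    m0     58.0
filter rows where loss_x100 <= 96:
   acc   gpu  loss_x100 model  lr_x1e4
5   38  H100         44    m0     82.0
2   35    T4         96    m0     58.0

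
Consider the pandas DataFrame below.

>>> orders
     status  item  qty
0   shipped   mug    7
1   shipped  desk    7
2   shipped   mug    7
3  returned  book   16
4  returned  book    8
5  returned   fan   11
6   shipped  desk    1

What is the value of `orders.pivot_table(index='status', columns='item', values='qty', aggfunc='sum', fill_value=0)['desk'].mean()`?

pivot: rows=status, cols=item, sum(qty):
item      book  desk  fan  mug
status                        
returned    24     0   11    0
shipped      0     8    0   14
Taking the mean of column 'desk' gives 4.0.

4.0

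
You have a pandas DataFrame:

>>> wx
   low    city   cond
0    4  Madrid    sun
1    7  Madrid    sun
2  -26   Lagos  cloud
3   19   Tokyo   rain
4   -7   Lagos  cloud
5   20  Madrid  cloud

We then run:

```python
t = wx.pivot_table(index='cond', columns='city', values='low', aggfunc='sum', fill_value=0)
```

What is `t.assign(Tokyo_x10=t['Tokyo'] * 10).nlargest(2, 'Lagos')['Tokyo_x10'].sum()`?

pivot: rows=cond, cols=city, sum(low):
city   Lagos  Madrid  Tokyo
cond                       
cloud    -33      20      0
rain       0       0     19
sun        0      11      0
add column Tokyo_x10 = t['Tokyo'] * 10:
city   Lagos  Madrid  Tokyo  Tokyo_x10
cond                                  
cloud    -33      20      0          0
rain       0       0     19        190
sun        0      11      0          0
take 2 rows with largest Lagos:
city  Lagos  Madrid  Tokyo  Tokyo_x10
cond                                 
rain      0       0     19        190
sun       0      11      0          0
Then the sum of column 'Tokyo_x10': 190

190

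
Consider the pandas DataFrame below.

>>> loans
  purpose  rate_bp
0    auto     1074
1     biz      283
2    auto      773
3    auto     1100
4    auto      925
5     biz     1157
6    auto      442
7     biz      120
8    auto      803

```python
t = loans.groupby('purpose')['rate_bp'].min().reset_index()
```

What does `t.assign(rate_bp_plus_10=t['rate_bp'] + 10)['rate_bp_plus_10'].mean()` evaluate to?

group by purpose, min of rate_bp:
purpose
auto    442
biz     120
Name: rate_bp, dtype: int64
reset_index():
  purpose  rate_bp
0    auto      442
1     biz      120
add column rate_bp_plus_10 = t['rate_bp'] + 10:
  purpose  rate_bp  rate_bp_plus_10
0    auto      442              452
1     biz      120              130
Hence 291.0.

291.0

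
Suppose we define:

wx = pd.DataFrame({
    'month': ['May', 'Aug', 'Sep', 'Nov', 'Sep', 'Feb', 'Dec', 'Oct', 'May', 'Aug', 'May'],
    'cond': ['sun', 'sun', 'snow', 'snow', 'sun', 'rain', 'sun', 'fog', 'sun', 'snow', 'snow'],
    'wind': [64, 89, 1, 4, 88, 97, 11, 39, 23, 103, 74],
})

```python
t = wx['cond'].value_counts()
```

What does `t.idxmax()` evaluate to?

value_counts of cond:
cond
sun     5
snow    4
rain    1
fog     1
Name: count, dtype: int64

sun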